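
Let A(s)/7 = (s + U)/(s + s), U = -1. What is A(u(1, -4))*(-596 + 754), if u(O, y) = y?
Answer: 2765/4 ≈ 691.25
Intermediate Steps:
A(s) = 7*(-1 + s)/(2*s) (A(s) = 7*((s - 1)/(s + s)) = 7*((-1 + s)/((2*s))) = 7*((-1 + s)*(1/(2*s))) = 7*((-1 + s)/(2*s)) = 7*(-1 + s)/(2*s))
A(u(1, -4))*(-596 + 754) = ((7/2)*(-1 - 4)/(-4))*(-596 + 754) = ((7/2)*(-1/4)*(-5))*158 = (35/8)*158 = 2765/4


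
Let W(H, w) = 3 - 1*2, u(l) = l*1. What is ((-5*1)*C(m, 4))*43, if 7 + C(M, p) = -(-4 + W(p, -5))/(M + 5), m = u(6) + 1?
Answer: 5805/4 ≈ 1451.3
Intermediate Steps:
u(l) = l
m = 7 (m = 6 + 1 = 7)
W(H, w) = 1 (W(H, w) = 3 - 2 = 1)
C(M, p) = -7 + 3/(5 + M) (C(M, p) = -7 - (-4 + 1)/(M + 5) = -7 - (-3)/(5 + M) = -7 + 3/(5 + M))
((-5*1)*C(m, 4))*43 = ((-5*1)*((-32 - 7*7)/(5 + 7)))*43 = -5*(-32 - 49)/12*43 = -5*(-81)/12*43 = -5*(-27/4)*43 = (135/4)*43 = 5805/4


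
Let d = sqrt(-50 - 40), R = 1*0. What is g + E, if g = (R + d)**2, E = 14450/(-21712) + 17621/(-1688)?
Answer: -57897903/572654 ≈ -101.10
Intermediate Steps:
R = 0
d = 3*I*sqrt(10) (d = sqrt(-90) = 3*I*sqrt(10) ≈ 9.4868*I)
E = -6359043/572654 (E = 14450*(-1/21712) + 17621*(-1/1688) = -7225/10856 - 17621/1688 = -6359043/572654 ≈ -11.105)
g = -90 (g = (0 + 3*I*sqrt(10))**2 = (3*I*sqrt(10))**2 = -90)
g + E = -90 - 6359043/572654 = -57897903/572654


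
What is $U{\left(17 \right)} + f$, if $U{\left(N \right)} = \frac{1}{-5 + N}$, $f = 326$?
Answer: $\frac{3913}{12} \approx 326.08$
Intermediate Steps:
$U{\left(17 \right)} + f = \frac{1}{-5 + 17} + 326 = \frac{1}{12} + 326 = \frac{3913}{12}$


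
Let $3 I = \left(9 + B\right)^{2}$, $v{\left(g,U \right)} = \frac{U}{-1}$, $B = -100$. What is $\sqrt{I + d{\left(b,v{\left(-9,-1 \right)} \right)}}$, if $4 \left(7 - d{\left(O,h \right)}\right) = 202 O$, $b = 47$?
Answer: $\frac{\sqrt{14178}}{6} \approx 19.845$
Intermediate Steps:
$v{\left(g,U \right)} = - U$ ($v{\left(g,U \right)} = U \left(-1\right) = - U$)
$d{\left(O,h \right)} = 7 - \frac{101 O}{2}$ ($d{\left(O,h \right)} = 7 - \frac{202 O}{4} = 7 - \frac{101 O}{2}$)
$I = \frac{8281}{3}$ ($I = \frac{\left(9 - 100\right)^{2}}{3} = \frac{\left(-91\right)^{2}}{3} = \frac{1}{3} \cdot 8281 = \frac{8281}{3} \approx 2760.3$)
$\sqrt{I + d{\left(b,v{\left(-9,-1 \right)} \right)}} = \sqrt{\frac{8281}{3} + \left(7 - \frac{4747}{2}\right)} = \sqrt{\frac{8281}{3} - \frac{4733}{2}} = \sqrt{\frac{2363}{6}} = \frac{\sqrt{14178}}{6}$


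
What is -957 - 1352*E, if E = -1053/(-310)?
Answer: -860163/155 ≈ -5549.4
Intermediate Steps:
E = 1053/310 (E = -1053*(-1/310) = 1053/310 ≈ 3.3968)
-957 - 1352*E = -957 - 1352*1053/310 = -957 - 711828/155 = -860163/155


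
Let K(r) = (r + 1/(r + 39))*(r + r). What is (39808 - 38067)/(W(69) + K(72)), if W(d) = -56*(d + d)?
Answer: 64417/97728 ≈ 0.65915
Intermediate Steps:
W(d) = -112*d
K(r) = 2*r*(r + 1/(39 + r)) (K(r) = (r + 1/(39 + r))*(2*r) = 2*r*(r + 1/(39 + r)))
(39808 - 38067)/(W(69) + K(72)) = (39808 - 38067)/(-112*69 + 2*72*(1 + 72² + 39*72)/(39 + 72)) = 1741/(-7728 + 2*72*(1 + 5184 + 2808)/111) = 1741/(-7728 + 2*72*(1/111)*7993) = 1741/(-7728 + 383664/37) = 1741/(97728/37) = 1741*(37/97728) = 64417/97728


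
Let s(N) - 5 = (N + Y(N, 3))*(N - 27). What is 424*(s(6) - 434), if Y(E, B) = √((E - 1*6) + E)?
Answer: -235320 - 8904*√6 ≈ -2.5713e+5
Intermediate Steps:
Y(E, B) = √(-6 + 2*E) (Y(E, B) = √((E - 6) + E) = √((-6 + E) + E) = √(-6 + 2*E))
s(N) = 5 + (-27 + N)*(N + √(-6 + 2*N)) (s(N) = 5 + (N + √(-6 + 2*N))*(N - 27) = 5 + (N + √(-6 + 2*N))*(-27 + N) = 5 + (-27 + N)*(N + √(-6 + 2*N)))
424*(s(6) - 434) = 424*((5 + 6² - 27*6 - 27*√(-6 + 2*6) + 6*√(-6 + 2*6)) - 434) = 424*((5 + 36 - 162 - 27*√(-6 + 12) + 6*√(-6 + 12)) - 434) = 424*((5 + 36 - 162 - 27*√6 + 6*√6) - 434) = 424*((-121 - 21*√6) - 434) = 424*(-555 - 21*√6) = -235320 - 8904*√6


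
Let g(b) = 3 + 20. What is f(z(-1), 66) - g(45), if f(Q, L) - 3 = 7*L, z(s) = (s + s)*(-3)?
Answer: 442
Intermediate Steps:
g(b) = 23
z(s) = -6*s (z(s) = (2*s)*(-3) = -6*s)
f(Q, L) = 3 + 7*L
f(z(-1), 66) - g(45) = (3 + 7*66) - 1*23 = (3 + 462) - 23 = 465 - 23 = 442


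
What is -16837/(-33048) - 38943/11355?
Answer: -365268043/125086680 ≈ -2.9201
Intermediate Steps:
-16837/(-33048) - 38943/11355 = -16837*(-1/33048) - 38943*1/11355 = 16837/33048 - 12981/3785 = -365268043/125086680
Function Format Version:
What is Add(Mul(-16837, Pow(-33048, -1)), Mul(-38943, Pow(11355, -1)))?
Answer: Rational(-365268043, 125086680) ≈ -2.9201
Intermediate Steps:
Add(Mul(-16837, Pow(-33048, -1)), Mul(-38943, Pow(11355, -1))) = Add(Mul(-16837, Rational(-1, 33048)), Mul(-38943, Rational(1, 11355))) = Add(Rational(16837, 33048), Rational(-12981, 3785)) = Rational(-365268043, 125086680)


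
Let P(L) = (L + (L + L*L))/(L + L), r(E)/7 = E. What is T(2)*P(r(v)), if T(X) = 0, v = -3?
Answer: 0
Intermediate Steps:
r(E) = 7*E
P(L) = (L**2 + 2*L)/(2*L) (P(L) = (L + (L + L**2))/((2*L)) = (L**2 + 2*L)*(1/(2*L)) = (L**2 + 2*L)/(2*L))
T(2)*P(r(v)) = 0*(1 + (7*(-3))/2) = 0*(1 + (1/2)*(-21)) = 0*(1 - 21/2) = 0*(-19/2) = 0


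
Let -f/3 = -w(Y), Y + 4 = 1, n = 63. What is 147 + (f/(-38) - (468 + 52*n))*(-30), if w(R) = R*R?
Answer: 2137278/19 ≈ 1.1249e+5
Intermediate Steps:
Y = -3 (Y = -4 + 1 = -3)
w(R) = R**2
f = 27 (f = -(-3)*(-3)**2 = -(-3)*9 = -3*(-9) = 27)
147 + (f/(-38) - (468 + 52*n))*(-30) = 147 + (27/(-38) - 52/(1/(63 + 9)))*(-30) = 147 + (27*(-1/38) - 52/(1/72))*(-30) = 147 + (-27/38 - 52/1/72)*(-30) = 147 + (-27/38 - 52*72)*(-30) = 147 + (-27/38 - 3744)*(-30) = 147 - 142299/38*(-30) = 147 + 2134485/19 = 2137278/19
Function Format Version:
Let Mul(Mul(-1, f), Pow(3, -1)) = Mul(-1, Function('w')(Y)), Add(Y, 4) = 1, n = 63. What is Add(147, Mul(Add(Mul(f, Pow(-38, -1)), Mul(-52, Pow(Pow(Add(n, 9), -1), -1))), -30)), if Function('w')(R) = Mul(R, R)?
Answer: Rational(2137278, 19) ≈ 1.1249e+5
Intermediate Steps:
Y = -3 (Y = Add(-4, 1) = -3)
Function('w')(R) = Pow(R, 2)
f = 27 (f = Mul(-3, Mul(-1, Pow(-3, 2))) = Mul(-3, Mul(-1, 9)) = Mul(-3, -9) = 27)
Add(147, Mul(Add(Mul(f, Pow(-38, -1)), Mul(-52, Pow(Pow(Add(n, 9), -1), -1))), -30)) = Add(147, Mul(Add(Mul(27, Pow(-38, -1)), Mul(-52, Pow(Pow(Add(63, 9), -1), -1))), -30)) = Add(147, Mul(Add(Mul(27, Rational(-1, 38)), Mul(-52, Pow(Pow(72, -1), -1))), -30)) = Add(147, Mul(Add(Rational(-27, 38), Mul(-52, Pow(Rational(1, 72), -1))), -30)) = Add(147, Mul(Add(Rational(-27, 38), Mul(-52, 72)), -30)) = Add(147, Mul(Add(Rational(-27, 38), -3744), -30)) = Add(147, Mul(Rational(-142299, 38), -30)) = Add(147, Rational(2134485, 19)) = Rational(2137278, 19)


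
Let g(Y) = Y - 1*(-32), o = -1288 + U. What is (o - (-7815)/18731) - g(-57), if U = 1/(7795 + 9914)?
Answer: -418807878811/331707279 ≈ -1262.6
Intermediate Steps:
U = 1/17709 ≈ 5.6468e-5
o = -22809191/17709 (o = -1288 + 1/17709 = -22809191/17709 ≈ -1288.0)
g(Y) = 32 + Y (g(Y) = Y + 32 = 32 + Y)
(o - (-7815)/18731) - g(-57) = (-22809191/17709 - (-7815)/18731) - (32 - 57) = (-22809191/17709 - (-7815)/18731) - 1*(-25) = (-22809191/17709 - 1*(-7815/18731)) + 25 = (-22809191/17709 + 7815/18731) + 25 = -427100560786/331707279 + 25 = -418807878811/331707279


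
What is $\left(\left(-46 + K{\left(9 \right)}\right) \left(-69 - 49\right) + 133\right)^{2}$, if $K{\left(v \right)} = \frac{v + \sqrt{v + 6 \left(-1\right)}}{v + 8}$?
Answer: $\frac{8737617397}{289} - \frac{22060100 \sqrt{3}}{289} \approx 3.0102 \cdot 10^{7}$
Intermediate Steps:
$K{\left(v \right)} = \frac{v + \sqrt{-6 + v}}{8 + v}$ ($K{\left(v \right)} = \frac{v + \sqrt{v - 6}}{8 + v} = \frac{v + \sqrt{-6 + v}}{8 + v}$)
$\left(\left(-46 + K{\left(9 \right)}\right) \left(-69 - 49\right) + 133\right)^{2} = \left(\left(-46 + \frac{9 + \sqrt{-6 + 9}}{8 + 9}\right) \left(-69 - 49\right) + 133\right)^{2} = \left(\left(-46 + \frac{9 + \sqrt{3}}{17}\right) \left(-118\right) + 133\right)^{2} = \left(\left(-46 + \left(\frac{9}{17} + \frac{\sqrt{3}}{17}\right)\right) \left(-118\right) + 133\right)^{2} = \left(\left(- \frac{773}{17} + \frac{\sqrt{3}}{17}\right) \left(-118\right) + 133\right)^{2} = \left(\left(\frac{91214}{17} - \frac{118 \sqrt{3}}{17}\right) + 133\right)^{2} = \left(\frac{93475}{17} - \frac{118 \sqrt{3}}{17}\right)^{2}$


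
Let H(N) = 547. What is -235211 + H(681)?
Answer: -234664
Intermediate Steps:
-235211 + H(681) = -235211 + 547 = -234664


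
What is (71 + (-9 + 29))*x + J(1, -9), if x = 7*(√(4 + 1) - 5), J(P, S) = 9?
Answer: -3176 + 637*√5 ≈ -1751.6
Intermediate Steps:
x = -35 + 7*√5 (x = 7*(√5 - 5) = 7*(-5 + √5) = -35 + 7*√5 ≈ -19.348)
(71 + (-9 + 29))*x + J(1, -9) = (71 + (-9 + 29))*(-35 + 7*√5) + 9 = (71 + 20)*(-35 + 7*√5) + 9 = 91*(-35 + 7*√5) + 9 = (-3185 + 637*√5) + 9 = -3176 + 637*√5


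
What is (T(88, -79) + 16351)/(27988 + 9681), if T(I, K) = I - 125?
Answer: 16314/37669 ≈ 0.43309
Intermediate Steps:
T(I, K) = -125 + I
(T(88, -79) + 16351)/(27988 + 9681) = ((-125 + 88) + 16351)/(27988 + 9681) = (-37 + 16351)/37669 = 16314*(1/37669) = 16314/37669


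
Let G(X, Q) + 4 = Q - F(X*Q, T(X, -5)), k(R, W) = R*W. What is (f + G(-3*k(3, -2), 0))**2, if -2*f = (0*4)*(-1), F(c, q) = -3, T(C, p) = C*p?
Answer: 1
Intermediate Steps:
G(X, Q) = -1 + Q (G(X, Q) = -4 + (Q - 1*(-3)) = -4 + (Q + 3) = -4 + (3 + Q) = -1 + Q)
f = 0 (f = -0*4*(-1)/2 = -0*(-1) = -1/2*0 = 0)
(f + G(-3*k(3, -2), 0))**2 = (0 + (-1 + 0))**2 = (0 - 1)**2 = (-1)**2 = 1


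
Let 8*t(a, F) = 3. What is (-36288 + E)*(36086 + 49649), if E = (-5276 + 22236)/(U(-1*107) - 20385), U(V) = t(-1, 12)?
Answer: -507368915044160/163077 ≈ -3.1112e+9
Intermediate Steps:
t(a, F) = 3/8 (t(a, F) = (1/8)*3 = 3/8)
U(V) = 3/8
E = -135680/163077 (E = (-5276 + 22236)/(3/8 - 20385) = 16960/(-163077/8) = 16960*(-8/163077) = -135680/163077 ≈ -0.83200)
(-36288 + E)*(36086 + 49649) = (-36288 - 135680/163077)*(36086 + 49649) = -5917873856/163077*85735 = -507368915044160/163077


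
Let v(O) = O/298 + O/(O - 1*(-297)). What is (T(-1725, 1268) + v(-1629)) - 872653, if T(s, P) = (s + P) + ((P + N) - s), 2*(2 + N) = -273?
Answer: -19190967863/22052 ≈ -8.7026e+5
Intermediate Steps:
v(O) = O/298 + O/(297 + O) (v(O) = O*(1/298) + O/(O + 297) = O/298 + O/(297 + O))
N = -277/2 (N = -2 + (½)*(-273) = -2 - 273/2 = -277/2 ≈ -138.50)
T(s, P) = -277/2 + 2*P (T(s, P) = (s + P) + ((P - 277/2) - s) = (P + s) + ((-277/2 + P) - s) = (P + s) + (-277/2 + P - s) = -277/2 + 2*P)
(T(-1725, 1268) + v(-1629)) - 872653 = ((-277/2 + 2*1268) + (1/298)*(-1629)*(595 - 1629)/(297 - 1629)) - 872653 = ((-277/2 + 2536) + (1/298)*(-1629)*(-1034)/(-1332)) - 872653 = (4795/2 + (1/298)*(-1629)*(-1/1332)*(-1034)) - 872653 = (4795/2 - 93577/22052) - 872653 = 52776093/22052 - 872653 = -19190967863/22052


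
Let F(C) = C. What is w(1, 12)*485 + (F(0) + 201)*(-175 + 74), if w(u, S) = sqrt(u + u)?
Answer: -20301 + 485*sqrt(2) ≈ -19615.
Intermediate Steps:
w(u, S) = sqrt(2)*sqrt(u) (w(u, S) = sqrt(2*u) = sqrt(2)*sqrt(u))
w(1, 12)*485 + (F(0) + 201)*(-175 + 74) = (sqrt(2)*sqrt(1))*485 + (0 + 201)*(-175 + 74) = (sqrt(2)*1)*485 + 201*(-101) = sqrt(2)*485 - 20301 = 485*sqrt(2) - 20301 = -20301 + 485*sqrt(2)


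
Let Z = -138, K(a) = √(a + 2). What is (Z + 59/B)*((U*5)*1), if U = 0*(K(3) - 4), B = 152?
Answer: 0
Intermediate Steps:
K(a) = √(2 + a)
U = 0 (U = 0*(√(2 + 3) - 4) = 0*(√5 - 4) = 0*(-4 + √5) = 0)
(Z + 59/B)*((U*5)*1) = (-138 + 59/152)*((0*5)*1) = (-138 + 59*(1/152))*(0*1) = (-138 + 59/152)*0 = -20917/152*0 = 0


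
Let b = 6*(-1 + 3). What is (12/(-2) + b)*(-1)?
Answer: -6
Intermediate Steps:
b = 12 (b = 6*2 = 12)
(12/(-2) + b)*(-1) = (12/(-2) + 12)*(-1) = (12*(-½) + 12)*(-1) = (-6 + 12)*(-1) = 6*(-1) = -6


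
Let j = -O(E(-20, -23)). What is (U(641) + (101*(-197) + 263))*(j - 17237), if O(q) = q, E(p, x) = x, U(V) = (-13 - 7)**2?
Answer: 331094076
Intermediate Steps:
U(V) = 400 (U(V) = (-20)**2 = 400)
j = 23 (j = -1*(-23) = 23)
(U(641) + (101*(-197) + 263))*(j - 17237) = (400 + (101*(-197) + 263))*(23 - 17237) = (400 + (-19897 + 263))*(-17214) = (400 - 19634)*(-17214) = -19234*(-17214) = 331094076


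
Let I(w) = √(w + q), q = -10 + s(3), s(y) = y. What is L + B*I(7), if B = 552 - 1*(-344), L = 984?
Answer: 984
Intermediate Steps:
B = 896 (B = 552 + 344 = 896)
q = -7 (q = -10 + 3 = -7)
I(w) = √(-7 + w) (I(w) = √(w - 7) = √(-7 + w))
L + B*I(7) = 984 + 896*√(-7 + 7) = 984 + 896*√0 = 984 + 896*0 = 984 + 0 = 984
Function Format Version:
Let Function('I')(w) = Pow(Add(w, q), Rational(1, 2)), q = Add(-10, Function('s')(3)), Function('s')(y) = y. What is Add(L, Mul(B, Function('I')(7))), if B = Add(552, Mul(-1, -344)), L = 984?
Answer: 984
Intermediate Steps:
B = 896 (B = Add(552, 344) = 896)
q = -7 (q = Add(-10, 3) = -7)
Function('I')(w) = Pow(Add(-7, w), Rational(1, 2)) (Function('I')(w) = Pow(Add(w, -7), Rational(1, 2)) = Pow(Add(-7, w), Rational(1, 2)))
Add(L, Mul(B, Function('I')(7))) = Add(984, Mul(896, Pow(Add(-7, 7), Rational(1, 2)))) = Add(984, Mul(896, Pow(0, Rational(1, 2)))) = Add(984, Mul(896, 0)) = Add(984, 0) = 984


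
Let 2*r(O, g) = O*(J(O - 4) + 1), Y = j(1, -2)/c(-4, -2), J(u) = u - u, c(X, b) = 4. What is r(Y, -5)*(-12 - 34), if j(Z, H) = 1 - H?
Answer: -69/4 ≈ -17.250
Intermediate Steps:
J(u) = 0
Y = 3/4 (Y = (1 - 1*(-2))/4 = (1 + 2)*(1/4) = 3*(1/4) = 3/4 ≈ 0.75000)
r(O, g) = O/2 (r(O, g) = (O*(0 + 1))/2 = (O*1)/2 = O/2)
r(Y, -5)*(-12 - 34) = ((1/2)*(3/4))*(-12 - 34) = (3/8)*(-46) = -69/4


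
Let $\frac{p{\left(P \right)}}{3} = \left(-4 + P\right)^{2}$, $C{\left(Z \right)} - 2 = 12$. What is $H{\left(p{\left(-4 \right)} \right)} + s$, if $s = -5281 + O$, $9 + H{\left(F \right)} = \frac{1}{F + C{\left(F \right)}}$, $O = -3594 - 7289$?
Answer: $- \frac{3331637}{206} \approx -16173.0$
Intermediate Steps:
$C{\left(Z \right)} = 14$ ($C{\left(Z \right)} = 2 + 12 = 14$)
$p{\left(P \right)} = 3 \left(-4 + P\right)^{2}$
$O = -10883$ ($O = -3594 - 7289 = -10883$)
$H{\left(F \right)} = -9 + \frac{1}{14 + F}$ ($H{\left(F \right)} = -9 + \frac{1}{F + 14} = -9 + \frac{1}{14 + F}$)
$s = -16164$ ($s = -5281 - 10883 = -16164$)
$H{\left(p{\left(-4 \right)} \right)} + s = \frac{-125 - 9 \cdot 3 \left(-4 - 4\right)^{2}}{14 + 3 \left(-4 - 4\right)^{2}} - 16164 = \frac{-125 - 9 \cdot 3 \left(-8\right)^{2}}{14 + 3 \left(-8\right)^{2}} - 16164 = \frac{-125 - 9 \cdot 3 \cdot 64}{14 + 3 \cdot 64} - 16164 = \frac{-125 - 1728}{14 + 192} - 16164 = \frac{-125 - 1728}{206} - 16164 = \frac{1}{206} \left(-1853\right) - 16164 = - \frac{1853}{206} - 16164 = - \frac{3331637}{206}$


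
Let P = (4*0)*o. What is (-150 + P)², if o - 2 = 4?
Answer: 22500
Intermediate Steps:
o = 6 (o = 2 + 4 = 6)
P = 0 (P = (4*0)*6 = 0*6 = 0)
(-150 + P)² = (-150 + 0)² = (-150)² = 22500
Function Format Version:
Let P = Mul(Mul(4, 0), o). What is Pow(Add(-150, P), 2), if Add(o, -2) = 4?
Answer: 22500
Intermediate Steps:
o = 6 (o = Add(2, 4) = 6)
P = 0 (P = Mul(Mul(4, 0), 6) = Mul(0, 6) = 0)
Pow(Add(-150, P), 2) = Pow(Add(-150, 0), 2) = Pow(-150, 2) = 22500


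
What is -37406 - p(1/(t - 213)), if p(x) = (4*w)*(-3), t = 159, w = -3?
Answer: -37442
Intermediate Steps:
p(x) = 36 (p(x) = (4*(-3))*(-3) = -12*(-3) = 36)
-37406 - p(1/(t - 213)) = -37406 - 1*36 = -37406 - 36 = -37442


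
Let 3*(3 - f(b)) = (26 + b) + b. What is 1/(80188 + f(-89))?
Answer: 3/240725 ≈ 1.2462e-5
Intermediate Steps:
f(b) = -17/3 - 2*b/3 (f(b) = 3 - ((26 + b) + b)/3 = 3 - (26 + 2*b)/3 = 3 + (-26/3 - 2*b/3) = -17/3 - 2*b/3)
1/(80188 + f(-89)) = 1/(80188 + (-17/3 - ⅔*(-89))) = 1/(80188 + (-17/3 + 178/3)) = 1/(80188 + 161/3) = 1/(240725/3) = 3/240725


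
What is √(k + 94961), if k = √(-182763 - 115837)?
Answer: √(94961 + 10*I*√2986) ≈ 308.16 + 0.8866*I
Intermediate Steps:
k = 10*I*√2986 (k = √(-298600) = 10*I*√2986 ≈ 546.44*I)
√(k + 94961) = √(10*I*√2986 + 94961) = √(94961 + 10*I*√2986)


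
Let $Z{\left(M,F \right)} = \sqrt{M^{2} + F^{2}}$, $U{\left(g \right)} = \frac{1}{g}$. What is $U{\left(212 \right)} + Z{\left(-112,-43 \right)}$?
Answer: $\frac{1}{212} + \sqrt{14393} \approx 119.98$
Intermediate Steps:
$Z{\left(M,F \right)} = \sqrt{F^{2} + M^{2}}$
$U{\left(212 \right)} + Z{\left(-112,-43 \right)} = \frac{1}{212} + \sqrt{\left(-43\right)^{2} + \left(-112\right)^{2}} = \frac{1}{212} + \sqrt{1849 + 12544} = \frac{1}{212} + \sqrt{14393}$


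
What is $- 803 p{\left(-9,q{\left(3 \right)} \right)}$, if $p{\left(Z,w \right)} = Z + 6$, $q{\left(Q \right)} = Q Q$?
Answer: $2409$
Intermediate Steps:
$q{\left(Q \right)} = Q^{2}$
$p{\left(Z,w \right)} = 6 + Z$
$- 803 p{\left(-9,q{\left(3 \right)} \right)} = - 803 \left(6 - 9\right) = \left(-803\right) \left(-3\right) = 2409$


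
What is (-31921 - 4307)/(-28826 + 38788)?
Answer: -18114/4981 ≈ -3.6366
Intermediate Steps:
(-31921 - 4307)/(-28826 + 38788) = -36228/9962 = -36228*1/9962 = -18114/4981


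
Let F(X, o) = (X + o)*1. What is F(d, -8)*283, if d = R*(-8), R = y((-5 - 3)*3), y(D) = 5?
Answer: -13584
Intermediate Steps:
R = 5
d = -40 (d = 5*(-8) = -40)
F(X, o) = X + o
F(d, -8)*283 = (-40 - 8)*283 = -48*283 = -13584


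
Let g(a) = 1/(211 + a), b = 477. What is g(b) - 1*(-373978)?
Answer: 257296865/688 ≈ 3.7398e+5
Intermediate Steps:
g(b) - 1*(-373978) = 1/(211 + 477) - 1*(-373978) = 1/688 + 373978 = 257296865/688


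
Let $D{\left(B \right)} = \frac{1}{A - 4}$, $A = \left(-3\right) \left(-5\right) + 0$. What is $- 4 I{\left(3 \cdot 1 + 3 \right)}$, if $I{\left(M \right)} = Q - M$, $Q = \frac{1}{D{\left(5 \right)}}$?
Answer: $-20$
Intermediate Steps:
$A = 15$ ($A = 15 + 0 = 15$)
$D{\left(B \right)} = \frac{1}{11}$ ($D{\left(B \right)} = \frac{1}{15 - 4} = \frac{1}{11}$)
$Q = 11$ ($Q = \frac{1}{\frac{1}{11}} = 11$)
$I{\left(M \right)} = 11 - M$
$- 4 I{\left(3 \cdot 1 + 3 \right)} = - 4 \left(11 - \left(3 \cdot 1 + 3\right)\right) = - 4 \left(11 - \left(3 + 3\right)\right) = - 4 \left(11 - 6\right) = \left(-4\right) 5 = -20$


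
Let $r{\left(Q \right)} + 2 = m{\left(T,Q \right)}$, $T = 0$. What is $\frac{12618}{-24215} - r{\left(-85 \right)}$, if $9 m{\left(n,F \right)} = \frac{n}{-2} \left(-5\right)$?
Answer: $\frac{35812}{24215} \approx 1.4789$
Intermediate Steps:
$m{\left(n,F \right)} = \frac{5 n}{18}$ ($m{\left(n,F \right)} = \frac{\frac{n}{-2} \left(-5\right)}{9} = \frac{n \left(- \frac{1}{2}\right) \left(-5\right)}{9} = \frac{- \frac{n}{2} \left(-5\right)}{9} = \frac{\frac{5}{2} n}{9} = \frac{5 n}{18}$)
$r{\left(Q \right)} = -2$ ($r{\left(Q \right)} = -2 + \frac{5}{18} \cdot 0 = -2 + 0 = -2$)
$\frac{12618}{-24215} - r{\left(-85 \right)} = \frac{12618}{-24215} - -2 = 12618 \left(- \frac{1}{24215}\right) + 2 = - \frac{12618}{24215} + 2 = \frac{35812}{24215}$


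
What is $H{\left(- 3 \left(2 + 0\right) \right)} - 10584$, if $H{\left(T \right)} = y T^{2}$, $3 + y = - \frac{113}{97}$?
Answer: $- \frac{1041192}{97} \approx -10734.0$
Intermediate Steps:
$y = - \frac{404}{97}$ ($y = -3 - \frac{113}{97} = - \frac{404}{97} \approx -4.1649$)
$H{\left(T \right)} = - \frac{404 T^{2}}{97}$
$H{\left(- 3 \left(2 + 0\right) \right)} - 10584 = - \frac{404 \left(- 3 \left(2 + 0\right)\right)^{2}}{97} - 10584 = - \frac{404 \left(\left(-3\right) 2\right)^{2}}{97} - 10584 = - \frac{404 \left(-6\right)^{2}}{97} - 10584 = \left(- \frac{404}{97}\right) 36 - 10584 = - \frac{14544}{97} - 10584 = - \frac{1041192}{97}$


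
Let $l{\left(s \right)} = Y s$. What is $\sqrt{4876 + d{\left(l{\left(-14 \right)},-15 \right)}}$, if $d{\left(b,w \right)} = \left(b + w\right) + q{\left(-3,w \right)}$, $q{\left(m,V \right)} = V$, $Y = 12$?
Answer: $\sqrt{4678} \approx 68.396$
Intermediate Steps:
$l{\left(s \right)} = 12 s$
$d{\left(b,w \right)} = b + 2 w$ ($d{\left(b,w \right)} = \left(b + w\right) + w = b + 2 w$)
$\sqrt{4876 + d{\left(l{\left(-14 \right)},-15 \right)}} = \sqrt{4876 + \left(12 \left(-14\right) + 2 \left(-15\right)\right)} = \sqrt{4876 - 198} = \sqrt{4678}$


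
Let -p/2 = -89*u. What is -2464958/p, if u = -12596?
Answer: 1232479/1121044 ≈ 1.0994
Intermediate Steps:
p = -2242088 (p = -(-178)*(-12596) = -2*1121044 = -2242088)
-2464958/p = -2464958/(-2242088) = -2464958*(-1/2242088) = 1232479/1121044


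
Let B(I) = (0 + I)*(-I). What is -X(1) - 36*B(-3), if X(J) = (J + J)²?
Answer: 320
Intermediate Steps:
B(I) = -I² (B(I) = I*(-I) = -I²)
X(J) = 4*J² (X(J) = (2*J)² = 4*J²)
-X(1) - 36*B(-3) = -4*1² - (-36)*(-3)² = -4 - (-36)*9 = -1*4 - 36*(-9) = -4 + 324 = 320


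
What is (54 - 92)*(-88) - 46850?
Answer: -43506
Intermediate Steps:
(54 - 92)*(-88) - 46850 = -38*(-88) - 46850 = 3344 - 46850 = -43506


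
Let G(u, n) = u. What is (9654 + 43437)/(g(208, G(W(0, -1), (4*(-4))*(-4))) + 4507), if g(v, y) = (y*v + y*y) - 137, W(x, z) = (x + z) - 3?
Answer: 53091/3554 ≈ 14.938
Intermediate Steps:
W(x, z) = -3 + x + z
g(v, y) = -137 + y² + v*y (g(v, y) = (v*y + y²) - 137 = (y² + v*y) - 137 = -137 + y² + v*y)
(9654 + 43437)/(g(208, G(W(0, -1), (4*(-4))*(-4))) + 4507) = (9654 + 43437)/((-137 + (-3 + 0 - 1)² + 208*(-3 + 0 - 1)) + 4507) = 53091/((-137 + (-4)² + 208*(-4)) + 4507) = 53091/((-137 + 16 - 832) + 4507) = 53091/(-953 + 4507) = 53091/3554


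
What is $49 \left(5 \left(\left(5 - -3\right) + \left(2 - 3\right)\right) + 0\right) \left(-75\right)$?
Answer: $-128625$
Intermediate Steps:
$49 \left(5 \left(\left(5 - -3\right) + \left(2 - 3\right)\right) + 0\right) \left(-75\right) = 49 \left(5 \left(\left(5 + 3\right) + \left(2 - 3\right)\right) + 0\right) \left(-75\right) = 49 \left(5 \left(8 - 1\right) + 0\right) \left(-75\right) = 49 \left(5 \cdot 7 + 0\right) \left(-75\right) = 49 \left(35 + 0\right) \left(-75\right) = 49 \cdot 35 \left(-75\right) = 1715 \left(-75\right) = -128625$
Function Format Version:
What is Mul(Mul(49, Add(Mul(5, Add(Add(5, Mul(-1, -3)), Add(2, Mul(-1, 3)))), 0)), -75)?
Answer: -128625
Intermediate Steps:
Mul(Mul(49, Add(Mul(5, Add(Add(5, Mul(-1, -3)), Add(2, Mul(-1, 3)))), 0)), -75) = Mul(Mul(49, Add(Mul(5, Add(Add(5, 3), Add(2, -3))), 0)), -75) = Mul(Mul(49, Add(Mul(5, Add(8, -1)), 0)), -75) = Mul(Mul(49, Add(Mul(5, 7), 0)), -75) = Mul(Mul(49, Add(35, 0)), -75) = Mul(Mul(49, 35), -75) = Mul(1715, -75) = -128625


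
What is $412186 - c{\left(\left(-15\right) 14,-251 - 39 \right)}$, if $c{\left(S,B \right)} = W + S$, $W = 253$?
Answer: $412143$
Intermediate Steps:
$c{\left(S,B \right)} = 253 + S$
$412186 - c{\left(\left(-15\right) 14,-251 - 39 \right)} = 412186 - \left(253 - 210\right) = 412186 - 43 = 412143$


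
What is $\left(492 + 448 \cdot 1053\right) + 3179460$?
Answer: $3651696$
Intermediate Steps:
$\left(492 + 448 \cdot 1053\right) + 3179460 = \left(492 + 471744\right) + 3179460 = 472236 + 3179460 = 3651696$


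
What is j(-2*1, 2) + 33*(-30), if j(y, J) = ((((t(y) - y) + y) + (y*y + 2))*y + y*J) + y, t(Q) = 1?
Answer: -1010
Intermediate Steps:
j(y, J) = y + J*y + y*(3 + y²) (j(y, J) = ((((1 - y) + y) + (y*y + 2))*y + y*J) + y = ((1 + (y² + 2))*y + J*y) + y = ((1 + (2 + y²))*y + J*y) + y = ((3 + y²)*y + J*y) + y = (y*(3 + y²) + J*y) + y = (J*y + y*(3 + y²)) + y = y + J*y + y*(3 + y²))
j(-2*1, 2) + 33*(-30) = (-2*1)*(4 + 2 + (-2*1)²) + 33*(-30) = -2*(4 + 2 + (-2)²) - 990 = -2*(4 + 2 + 4) - 990 = -2*10 - 990 = -20 - 990 = -1010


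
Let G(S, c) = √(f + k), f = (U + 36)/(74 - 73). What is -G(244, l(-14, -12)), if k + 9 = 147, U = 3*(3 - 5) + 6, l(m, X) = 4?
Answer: -√174 ≈ -13.191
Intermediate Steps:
U = 0 (U = 3*(-2) + 6 = -6 + 6 = 0)
k = 138 (k = -9 + 147 = 138)
f = 36 (f = (0 + 36)/(74 - 73) = 36/1 = 36*1 = 36)
G(S, c) = √174 (G(S, c) = √(36 + 138) = √174)
-G(244, l(-14, -12)) = -√174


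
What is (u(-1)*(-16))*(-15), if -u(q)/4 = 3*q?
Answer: 2880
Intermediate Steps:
u(q) = -12*q
(u(-1)*(-16))*(-15) = (-12*(-1)*(-16))*(-15) = (12*(-16))*(-15) = -192*(-15) = 2880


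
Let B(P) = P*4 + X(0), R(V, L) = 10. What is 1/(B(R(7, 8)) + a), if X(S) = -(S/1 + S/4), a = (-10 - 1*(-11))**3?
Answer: 1/41 ≈ 0.024390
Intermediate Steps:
a = 1 (a = (-10 + 11)**3 = 1**3 = 1)
X(S) = -5*S/4 (X(S) = -(S*1 + S*(1/4)) = -(S + S/4) = -5*S/4)
B(P) = 4*P (B(P) = P*4 - 5/4*0 = 4*P + 0 = 4*P)
1/(B(R(7, 8)) + a) = 1/(4*10 + 1) = 1/(40 + 1) = 1/41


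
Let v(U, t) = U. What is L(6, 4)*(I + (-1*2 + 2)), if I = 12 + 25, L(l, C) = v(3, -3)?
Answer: 111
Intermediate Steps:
L(l, C) = 3
I = 37
L(6, 4)*(I + (-1*2 + 2)) = 3*(37 + (-1*2 + 2)) = 3*(37 + (-2 + 2)) = 3*(37 + 0) = 3*37 = 111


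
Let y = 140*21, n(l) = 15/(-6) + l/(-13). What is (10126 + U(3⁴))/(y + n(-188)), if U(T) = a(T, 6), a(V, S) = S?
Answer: 263432/76751 ≈ 3.4323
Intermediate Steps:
U(T) = 6
n(l) = -5/2 - l/13 (n(l) = 15*(-⅙) + l*(-1/13) = -5/2 - l/13)
y = 2940
(10126 + U(3⁴))/(y + n(-188)) = (10126 + 6)/(2940 + (-5/2 - 1/13*(-188))) = 10132/(2940 + (-5/2 + 188/13)) = 10132/(2940 + 311/26) = 10132/(76751/26) = 10132*(26/76751) = 263432/76751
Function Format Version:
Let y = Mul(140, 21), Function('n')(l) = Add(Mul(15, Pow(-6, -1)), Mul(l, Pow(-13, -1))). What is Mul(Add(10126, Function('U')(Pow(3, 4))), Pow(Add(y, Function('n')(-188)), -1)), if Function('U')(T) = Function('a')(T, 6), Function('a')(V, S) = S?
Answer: Rational(263432, 76751) ≈ 3.4323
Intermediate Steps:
Function('U')(T) = 6
Function('n')(l) = Add(Rational(-5, 2), Mul(Rational(-1, 13), l)) (Function('n')(l) = Add(Mul(15, Rational(-1, 6)), Mul(l, Rational(-1, 13))) = Add(Rational(-5, 2), Mul(Rational(-1, 13), l)))
y = 2940
Mul(Add(10126, Function('U')(Pow(3, 4))), Pow(Add(y, Function('n')(-188)), -1)) = Mul(Add(10126, 6), Pow(Add(2940, Add(Rational(-5, 2), Mul(Rational(-1, 13), -188))), -1)) = Mul(10132, Pow(Add(2940, Add(Rational(-5, 2), Rational(188, 13))), -1)) = Mul(10132, Pow(Add(2940, Rational(311, 26)), -1)) = Mul(10132, Pow(Rational(76751, 26), -1)) = Mul(10132, Rational(26, 76751)) = Rational(263432, 76751)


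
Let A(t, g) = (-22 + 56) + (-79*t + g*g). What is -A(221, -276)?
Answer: -58751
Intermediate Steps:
A(t, g) = 34 + g² - 79*t (A(t, g) = 34 + (-79*t + g²) = 34 + (g² - 79*t) = 34 + g² - 79*t)
-A(221, -276) = -(34 + (-276)² - 79*221) = -(34 + 76176 - 17459) = -1*58751 = -58751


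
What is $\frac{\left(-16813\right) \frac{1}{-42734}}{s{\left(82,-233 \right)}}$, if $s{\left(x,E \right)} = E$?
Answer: $- \frac{731}{432914} \approx -0.0016886$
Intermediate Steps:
$\frac{\left(-16813\right) \frac{1}{-42734}}{s{\left(82,-233 \right)}} = \frac{\left(-16813\right) \frac{1}{-42734}}{-233} = \left(-16813\right) \left(- \frac{1}{42734}\right) \left(- \frac{1}{233}\right) = \frac{731}{1858} \left(- \frac{1}{233}\right) = - \frac{731}{432914}$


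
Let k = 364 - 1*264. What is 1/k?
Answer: 1/100 ≈ 0.010000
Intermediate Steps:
k = 100 (k = 364 - 264 = 100)
1/k = 1/100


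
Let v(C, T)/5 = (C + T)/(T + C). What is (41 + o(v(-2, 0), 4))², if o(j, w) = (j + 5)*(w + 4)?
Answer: 14641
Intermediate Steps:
v(C, T) = 5 (v(C, T) = 5*((C + T)/(T + C)) = 5*((C + T)/(C + T)) = 5*1 = 5)
o(j, w) = (4 + w)*(5 + j) (o(j, w) = (5 + j)*(4 + w) = (4 + w)*(5 + j))
(41 + o(v(-2, 0), 4))² = (41 + (20 + 4*5 + 5*4 + 5*4))² = (41 + (20 + 20 + 20 + 20))² = (41 + 80)² = 121² = 14641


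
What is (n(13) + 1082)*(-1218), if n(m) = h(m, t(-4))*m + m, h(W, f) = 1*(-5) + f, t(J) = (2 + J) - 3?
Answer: -1175370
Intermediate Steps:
t(J) = -1 + J
h(W, f) = -5 + f
n(m) = -9*m (n(m) = (-5 + (-1 - 4))*m + m = (-5 - 5)*m + m = -10*m + m = -9*m)
(n(13) + 1082)*(-1218) = (-9*13 + 1082)*(-1218) = (-117 + 1082)*(-1218) = 965*(-1218) = -1175370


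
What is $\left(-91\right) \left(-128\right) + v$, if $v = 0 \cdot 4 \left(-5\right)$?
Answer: $11648$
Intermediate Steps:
$v = 0$ ($v = 0 \left(-5\right) = 0$)
$\left(-91\right) \left(-128\right) + v = \left(-91\right) \left(-128\right) + 0 = 11648 + 0 = 11648$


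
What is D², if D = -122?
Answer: 14884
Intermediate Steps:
D² = (-122)² = 14884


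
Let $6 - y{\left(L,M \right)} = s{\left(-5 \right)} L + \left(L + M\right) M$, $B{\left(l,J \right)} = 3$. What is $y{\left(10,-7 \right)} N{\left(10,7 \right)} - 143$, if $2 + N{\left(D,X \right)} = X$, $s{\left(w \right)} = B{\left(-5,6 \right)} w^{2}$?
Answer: $-3758$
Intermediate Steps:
$s{\left(w \right)} = 3 w^{2}$
$N{\left(D,X \right)} = -2 + X$
$y{\left(L,M \right)} = 6 - 75 L - M \left(L + M\right)$ ($y{\left(L,M \right)} = 6 - \left(3 \left(-5\right)^{2} L + \left(L + M\right) M\right) = 6 - \left(3 \cdot 25 L + M \left(L + M\right)\right) = 6 - \left(75 L + M \left(L + M\right)\right) = 6 - 75 L - M \left(L + M\right)$)
$y{\left(10,-7 \right)} N{\left(10,7 \right)} - 143 = \left(6 - \left(-7\right)^{2} - 750 - 10 \left(-7\right)\right) \left(-2 + 7\right) - 143 = \left(6 - 49 - 750 + 70\right) 5 - 143 = \left(-723\right) 5 - 143 = -3615 - 143 = -3758$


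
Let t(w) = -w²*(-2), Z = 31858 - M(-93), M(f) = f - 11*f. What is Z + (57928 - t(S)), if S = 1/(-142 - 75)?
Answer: 4184140182/47089 ≈ 88856.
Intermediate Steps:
S = -1/217 (S = 1/(-217) = -1/217 ≈ -0.0046083)
M(f) = -10*f
Z = 30928 (Z = 31858 - (-10)*(-93) = 31858 - 1*930 = 31858 - 930 = 30928)
t(w) = 2*w²
Z + (57928 - t(S)) = 30928 + (57928 - 2*(-1/217)²) = 30928 + (57928 - 2/47089) = 30928 + 2727771590/47089 = 4184140182/47089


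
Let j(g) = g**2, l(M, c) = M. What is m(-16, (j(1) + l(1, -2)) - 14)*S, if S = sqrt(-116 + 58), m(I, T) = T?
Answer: -12*I*sqrt(58) ≈ -91.389*I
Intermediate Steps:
S = I*sqrt(58) (S = sqrt(-58) = I*sqrt(58) ≈ 7.6158*I)
m(-16, (j(1) + l(1, -2)) - 14)*S = ((1**2 + 1) - 14)*(I*sqrt(58)) = ((1 + 1) - 14)*(I*sqrt(58)) = (2 - 14)*(I*sqrt(58)) = -12*I*sqrt(58)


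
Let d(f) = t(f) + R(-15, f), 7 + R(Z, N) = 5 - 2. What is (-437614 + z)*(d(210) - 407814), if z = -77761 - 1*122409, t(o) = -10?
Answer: 260106173152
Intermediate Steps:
R(Z, N) = -4 (R(Z, N) = -7 + (5 - 2) = -7 + 3 = -4)
z = -200170 (z = -77761 - 122409 = -200170)
d(f) = -14 (d(f) = -10 - 4 = -14)
(-437614 + z)*(d(210) - 407814) = (-437614 - 200170)*(-14 - 407814) = -637784*(-407828) = 260106173152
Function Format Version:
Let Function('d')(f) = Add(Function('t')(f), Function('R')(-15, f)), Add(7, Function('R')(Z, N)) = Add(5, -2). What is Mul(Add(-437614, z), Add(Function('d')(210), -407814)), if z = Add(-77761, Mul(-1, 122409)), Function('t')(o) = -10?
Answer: 260106173152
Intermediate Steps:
Function('R')(Z, N) = -4 (Function('R')(Z, N) = Add(-7, Add(5, -2)) = Add(-7, 3) = -4)
z = -200170 (z = Add(-77761, -122409) = -200170)
Function('d')(f) = -14 (Function('d')(f) = Add(-10, -4) = -14)
Mul(Add(-437614, z), Add(Function('d')(210), -407814)) = Mul(Add(-437614, -200170), Add(-14, -407814)) = Mul(-637784, -407828) = 260106173152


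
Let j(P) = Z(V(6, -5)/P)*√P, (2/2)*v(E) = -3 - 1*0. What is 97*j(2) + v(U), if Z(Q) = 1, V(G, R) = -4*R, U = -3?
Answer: -3 + 97*√2 ≈ 134.18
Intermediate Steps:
v(E) = -3 (v(E) = -3 - 1*0 = -3 + 0 = -3)
j(P) = √P (j(P) = 1*√P = √P)
97*j(2) + v(U) = 97*√2 - 3 = -3 + 97*√2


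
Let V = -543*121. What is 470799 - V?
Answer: 536502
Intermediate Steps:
V = -65703
470799 - V = 470799 - 1*(-65703) = 470799 + 65703 = 536502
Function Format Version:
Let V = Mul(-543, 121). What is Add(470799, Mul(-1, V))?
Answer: 536502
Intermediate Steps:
V = -65703
Add(470799, Mul(-1, V)) = Add(470799, Mul(-1, -65703)) = Add(470799, 65703) = 536502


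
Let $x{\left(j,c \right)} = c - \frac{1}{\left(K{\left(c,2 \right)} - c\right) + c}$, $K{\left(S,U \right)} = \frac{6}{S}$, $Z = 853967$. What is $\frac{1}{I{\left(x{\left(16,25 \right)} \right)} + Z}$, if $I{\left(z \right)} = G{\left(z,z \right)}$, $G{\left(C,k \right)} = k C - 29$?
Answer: $\frac{36}{30757393} \approx 1.1705 \cdot 10^{-6}$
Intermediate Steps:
$G{\left(C,k \right)} = -29 + C k$ ($G{\left(C,k \right)} = C k - 29 = -29 + C k$)
$x{\left(j,c \right)} = \frac{5 c}{6}$ ($x{\left(j,c \right)} = c - \frac{1}{\left(\frac{6}{c} - c\right) + c} = c - \frac{1}{\left(- c + \frac{6}{c}\right) + c} = c - \frac{1}{6 \frac{1}{c}} = c - \frac{c}{6} = \frac{5 c}{6}$)
$I{\left(z \right)} = -29 + z^{2}$ ($I{\left(z \right)} = -29 + z z = -29 + z^{2}$)
$\frac{1}{I{\left(x{\left(16,25 \right)} \right)} + Z} = \frac{1}{\left(-29 + \left(\frac{5}{6} \cdot 25\right)^{2}\right) + 853967} = \frac{1}{\left(-29 + \left(\frac{125}{6}\right)^{2}\right) + 853967} = \frac{1}{\left(-29 + \frac{15625}{36}\right) + 853967} = \frac{1}{\frac{14581}{36} + 853967} = \frac{1}{\frac{30757393}{36}} = \frac{36}{30757393}$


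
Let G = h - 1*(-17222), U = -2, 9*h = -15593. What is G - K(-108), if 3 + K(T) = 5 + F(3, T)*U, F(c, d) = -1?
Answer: 139369/9 ≈ 15485.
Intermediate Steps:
h = -15593/9 (h = (1/9)*(-15593) = -15593/9 ≈ -1732.6)
K(T) = 4 (K(T) = -3 + (5 - 1*(-2)) = -3 + (5 + 2) = -3 + 7 = 4)
G = 139405/9 (G = -15593/9 - 1*(-17222) = -15593/9 + 17222 = 139405/9 ≈ 15489.)
G - K(-108) = 139405/9 - 1*4 = 139405/9 - 4 = 139369/9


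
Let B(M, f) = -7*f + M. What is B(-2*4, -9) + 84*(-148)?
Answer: -12377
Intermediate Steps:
B(M, f) = M - 7*f
B(-2*4, -9) + 84*(-148) = (-2*4 - 7*(-9)) + 84*(-148) = (-8 + 63) - 12432 = 55 - 12432 = -12377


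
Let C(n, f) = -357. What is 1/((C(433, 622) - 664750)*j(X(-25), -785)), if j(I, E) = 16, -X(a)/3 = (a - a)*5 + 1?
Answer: -1/10641712 ≈ -9.3970e-8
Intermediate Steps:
X(a) = -3 (X(a) = -3*((a - a)*5 + 1) = -3*(0*5 + 1) = -3*(0 + 1) = -3*1 = -3)
1/((C(433, 622) - 664750)*j(X(-25), -785)) = 1/(-357 - 664750*16) = (1/16)/(-665107) = -1/665107*1/16 = -1/10641712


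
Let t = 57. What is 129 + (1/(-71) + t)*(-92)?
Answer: -363073/71 ≈ -5113.7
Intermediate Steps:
129 + (1/(-71) + t)*(-92) = 129 + (1/(-71) + 57)*(-92) = 129 + (-1/71 + 57)*(-92) = 129 + (4046/71)*(-92) = 129 - 372232/71 = -363073/71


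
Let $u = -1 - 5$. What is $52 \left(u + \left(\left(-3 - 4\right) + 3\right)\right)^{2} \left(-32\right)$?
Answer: $-166400$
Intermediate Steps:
$u = -6$
$52 \left(u + \left(\left(-3 - 4\right) + 3\right)\right)^{2} \left(-32\right) = 52 \left(-6 + \left(\left(-3 - 4\right) + 3\right)\right)^{2} \left(-32\right) = 52 \left(-6 + \left(-7 + 3\right)\right)^{2} \left(-32\right) = 52 \left(-6 - 4\right)^{2} \left(-32\right) = 52 \left(-10\right)^{2} \left(-32\right) = 52 \cdot 100 \left(-32\right) = 5200 \left(-32\right) = -166400$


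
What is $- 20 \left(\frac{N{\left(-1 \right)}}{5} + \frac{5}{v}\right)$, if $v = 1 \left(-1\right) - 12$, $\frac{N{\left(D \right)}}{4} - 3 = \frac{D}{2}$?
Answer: $- \frac{420}{13} \approx -32.308$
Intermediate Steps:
$N{\left(D \right)} = 12 + 2 D$ ($N{\left(D \right)} = 12 + 4 \frac{D}{2} = 12 + 2 D$)
$v = -13$ ($v = -1 - 12 = -13$)
$- 20 \left(\frac{N{\left(-1 \right)}}{5} + \frac{5}{v}\right) = - 20 \left(\frac{12 + 2 \left(-1\right)}{5} + \frac{5}{-13}\right) = - 20 \left(\left(12 - 2\right) \frac{1}{5} + 5 \left(- \frac{1}{13}\right)\right) = - 20 \left(10 \cdot \frac{1}{5} - \frac{5}{13}\right) = - 20 \left(2 - \frac{5}{13}\right) = \left(-20\right) \frac{21}{13} = - \frac{420}{13}$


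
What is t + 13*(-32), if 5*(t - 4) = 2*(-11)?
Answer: -2082/5 ≈ -416.40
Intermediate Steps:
t = -⅖ (t = 4 + (2*(-11))/5 = 4 + (⅕)*(-22) = 4 - 22/5 = -⅖ ≈ -0.40000)
t + 13*(-32) = -⅖ + 13*(-32) = -⅖ - 416 = -2082/5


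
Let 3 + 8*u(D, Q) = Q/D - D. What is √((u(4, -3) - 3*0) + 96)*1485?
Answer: 1485*√6082/8 ≈ 14476.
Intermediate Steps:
u(D, Q) = -3/8 - D/8 + Q/(8*D) (u(D, Q) = -3/8 + (Q/D - D)/8 = -3/8 + (-D + Q/D)/8 = -3/8 + (-D/8 + Q/(8*D)) = -3/8 - D/8 + Q/(8*D))
√((u(4, -3) - 3*0) + 96)*1485 = √(((⅛)*(-3 - 1*4*(3 + 4))/4 - 3*0) + 96)*1485 = √(((⅛)*(¼)*(-3 - 1*4*7) + 0) + 96)*1485 = √(((⅛)*(¼)*(-3 - 28) + 0) + 96)*1485 = √(((⅛)*(¼)*(-31) + 0) + 96)*1485 = √((-31/32 + 0) + 96)*1485 = √(-31/32 + 96)*1485 = √(3041/32)*1485 = (√6082/8)*1485 = 1485*√6082/8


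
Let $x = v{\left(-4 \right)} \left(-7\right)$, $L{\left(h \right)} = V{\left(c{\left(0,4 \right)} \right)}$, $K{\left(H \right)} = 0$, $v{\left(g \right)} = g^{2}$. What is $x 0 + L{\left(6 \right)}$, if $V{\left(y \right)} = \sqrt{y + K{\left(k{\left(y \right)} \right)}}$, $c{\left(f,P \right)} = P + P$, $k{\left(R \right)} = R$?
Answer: $2 \sqrt{2} \approx 2.8284$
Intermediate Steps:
$c{\left(f,P \right)} = 2 P$
$V{\left(y \right)} = \sqrt{y}$ ($V{\left(y \right)} = \sqrt{y + 0} = \sqrt{y}$)
$L{\left(h \right)} = 2 \sqrt{2}$ ($L{\left(h \right)} = \sqrt{2 \cdot 4} = \sqrt{8} = 2 \sqrt{2}$)
$x = -112$ ($x = \left(-4\right)^{2} \left(-7\right) = 16 \left(-7\right) = -112$)
$x 0 + L{\left(6 \right)} = \left(-112\right) 0 + 2 \sqrt{2} = 0 + 2 \sqrt{2} = 2 \sqrt{2}$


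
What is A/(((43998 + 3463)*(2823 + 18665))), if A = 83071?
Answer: 83071/1019841968 ≈ 8.1455e-5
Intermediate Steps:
A/(((43998 + 3463)*(2823 + 18665))) = 83071/(((43998 + 3463)*(2823 + 18665))) = 83071/((47461*21488)) = 83071/1019841968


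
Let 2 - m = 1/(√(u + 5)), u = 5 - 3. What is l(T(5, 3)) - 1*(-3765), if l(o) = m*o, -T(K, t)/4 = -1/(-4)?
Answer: 3763 + √7/7 ≈ 3763.4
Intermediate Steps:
u = 2
T(K, t) = -1 (T(K, t) = -(-4)/(-4) = -(-4)*(-1)/4 = -4*¼ = -1)
m = 2 - √7/7 (m = 2 - 1/(√(2 + 5)) = 2 - 1/(√7) = 2 - √7/7 ≈ 1.6220)
l(o) = o*(2 - √7/7) (l(o) = (2 - √7/7)*o = o*(2 - √7/7))
l(T(5, 3)) - 1*(-3765) = (⅐)*(-1)*(14 - √7) - 1*(-3765) = (-2 + √7/7) + 3765 = 3763 + √7/7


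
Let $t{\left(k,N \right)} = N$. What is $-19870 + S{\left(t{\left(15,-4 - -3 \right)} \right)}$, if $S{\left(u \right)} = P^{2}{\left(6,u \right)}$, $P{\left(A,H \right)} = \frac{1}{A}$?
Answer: $- \frac{715319}{36} \approx -19870.0$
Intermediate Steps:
$S{\left(u \right)} = \frac{1}{36}$ ($S{\left(u \right)} = \left(\frac{1}{6}\right)^{2} = \frac{1}{36}$)
$-19870 + S{\left(t{\left(15,-4 - -3 \right)} \right)} = -19870 + \frac{1}{36} = - \frac{715319}{36}$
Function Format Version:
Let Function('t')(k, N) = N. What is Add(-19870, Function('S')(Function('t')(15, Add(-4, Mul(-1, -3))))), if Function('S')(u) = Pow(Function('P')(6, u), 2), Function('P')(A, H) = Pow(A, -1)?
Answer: Rational(-715319, 36) ≈ -19870.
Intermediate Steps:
Function('S')(u) = Rational(1, 36) (Function('S')(u) = Pow(Pow(6, -1), 2) = Pow(Rational(1, 6), 2) = Rational(1, 36))
Add(-19870, Function('S')(Function('t')(15, Add(-4, Mul(-1, -3))))) = Add(-19870, Rational(1, 36)) = Rational(-715319, 36)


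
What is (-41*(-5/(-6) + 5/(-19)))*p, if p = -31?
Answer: 82615/114 ≈ 724.69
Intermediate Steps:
(-41*(-5/(-6) + 5/(-19)))*p = -41*(-5/(-6) + 5/(-19))*(-31) = -41*(-5*(-⅙) + 5*(-1/19))*(-31) = -41*(⅚ - 5/19)*(-31) = -41*65/114*(-31) = -2665/114*(-31) = 82615/114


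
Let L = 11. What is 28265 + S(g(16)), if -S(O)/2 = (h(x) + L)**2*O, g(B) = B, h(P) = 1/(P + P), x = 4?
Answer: 48609/2 ≈ 24305.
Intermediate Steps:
h(P) = 1/(2*P)
S(O) = -7921*O/32 (S(O) = -2*((1/2)/4 + 11)**2*O = -2*((1/2)*(1/4) + 11)**2*O = -2*(1/8 + 11)**2*O = -2*(89/8)**2*O = -7921*O/32)
28265 + S(g(16)) = 28265 - 7921/32*16 = 28265 - 7921/2 = 48609/2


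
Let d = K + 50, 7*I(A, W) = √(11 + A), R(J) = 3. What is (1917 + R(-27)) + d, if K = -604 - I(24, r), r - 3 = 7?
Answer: 1366 - √35/7 ≈ 1365.2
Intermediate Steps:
r = 10 (r = 3 + 7 = 10)
I(A, W) = √(11 + A)/7
K = -604 - √35/7 (K = -604 - √(11 + 24)/7 = -604 - √35/7 ≈ -604.84)
d = -554 - √35/7 (d = (-604 - √35/7) + 50 = -554 - √35/7 ≈ -554.84)
(1917 + R(-27)) + d = (1917 + 3) + (-554 - √35/7) = 1920 + (-554 - √35/7) = 1366 - √35/7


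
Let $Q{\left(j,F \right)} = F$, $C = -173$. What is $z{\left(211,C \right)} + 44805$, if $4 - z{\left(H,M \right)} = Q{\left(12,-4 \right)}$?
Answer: $44813$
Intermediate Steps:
$z{\left(H,M \right)} = 8$ ($z{\left(H,M \right)} = 4 - -4 = 4 + 4 = 8$)
$z{\left(211,C \right)} + 44805 = 8 + 44805 = 44813$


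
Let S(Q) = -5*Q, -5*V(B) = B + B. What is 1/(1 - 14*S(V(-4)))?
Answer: 1/113 ≈ 0.0088496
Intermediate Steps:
V(B) = -2*B/5 (V(B) = -(B + B)/5 = -2*B/5)
1/(1 - 14*S(V(-4))) = 1/(1 - (-70)*(-⅖*(-4))) = 1/(1 - (-70)*8/5) = 1/(1 - 14*(-8)) = 1/(1 + 112) = 1/113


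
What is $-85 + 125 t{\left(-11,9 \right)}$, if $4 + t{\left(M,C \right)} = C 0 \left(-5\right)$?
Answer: $-585$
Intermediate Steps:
$t{\left(M,C \right)} = -4$ ($t{\left(M,C \right)} = -4 + C 0 \left(-5\right) = -4 + 0 \left(-5\right) = -4 + 0 = -4$)
$-85 + 125 t{\left(-11,9 \right)} = -85 + 125 \left(-4\right) = -85 - 500 = -585$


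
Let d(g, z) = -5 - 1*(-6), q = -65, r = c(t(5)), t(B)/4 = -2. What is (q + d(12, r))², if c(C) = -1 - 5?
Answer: 4096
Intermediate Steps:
t(B) = -8 (t(B) = 4*(-2) = -8)
c(C) = -6
r = -6
d(g, z) = 1 (d(g, z) = -5 + 6 = 1)
(q + d(12, r))² = (-65 + 1)² = (-64)² = 4096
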